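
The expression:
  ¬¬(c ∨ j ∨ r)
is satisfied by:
  {r: True, c: True, j: True}
  {r: True, c: True, j: False}
  {r: True, j: True, c: False}
  {r: True, j: False, c: False}
  {c: True, j: True, r: False}
  {c: True, j: False, r: False}
  {j: True, c: False, r: False}


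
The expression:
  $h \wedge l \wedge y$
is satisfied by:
  {h: True, y: True, l: True}


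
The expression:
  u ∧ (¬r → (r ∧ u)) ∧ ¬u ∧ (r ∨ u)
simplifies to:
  False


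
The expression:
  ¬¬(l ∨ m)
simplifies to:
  l ∨ m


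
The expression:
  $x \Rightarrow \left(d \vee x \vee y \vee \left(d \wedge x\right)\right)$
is always true.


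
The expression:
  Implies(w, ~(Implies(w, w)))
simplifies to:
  ~w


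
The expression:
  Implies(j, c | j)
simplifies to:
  True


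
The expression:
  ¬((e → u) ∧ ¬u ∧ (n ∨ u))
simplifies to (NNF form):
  e ∨ u ∨ ¬n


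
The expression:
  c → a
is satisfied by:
  {a: True, c: False}
  {c: False, a: False}
  {c: True, a: True}


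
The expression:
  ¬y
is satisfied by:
  {y: False}


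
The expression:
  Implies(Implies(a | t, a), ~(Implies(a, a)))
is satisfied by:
  {t: True, a: False}


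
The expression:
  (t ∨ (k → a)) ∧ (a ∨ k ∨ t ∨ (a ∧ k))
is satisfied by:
  {a: True, t: True}
  {a: True, t: False}
  {t: True, a: False}


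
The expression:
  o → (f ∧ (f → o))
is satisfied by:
  {f: True, o: False}
  {o: False, f: False}
  {o: True, f: True}


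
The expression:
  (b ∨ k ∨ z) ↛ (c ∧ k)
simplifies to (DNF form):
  (b ∧ ¬k) ∨ (k ∧ ¬c) ∨ (z ∧ ¬k)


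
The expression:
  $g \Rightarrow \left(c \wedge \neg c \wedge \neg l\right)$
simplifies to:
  $\neg g$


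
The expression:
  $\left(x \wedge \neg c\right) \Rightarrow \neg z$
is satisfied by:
  {c: True, z: False, x: False}
  {z: False, x: False, c: False}
  {c: True, x: True, z: False}
  {x: True, z: False, c: False}
  {c: True, z: True, x: False}
  {z: True, c: False, x: False}
  {c: True, x: True, z: True}


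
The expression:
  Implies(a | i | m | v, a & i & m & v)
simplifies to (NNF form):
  (a | ~v) & (i | ~m) & (m | ~a) & (v | ~i)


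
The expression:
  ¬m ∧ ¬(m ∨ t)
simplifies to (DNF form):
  ¬m ∧ ¬t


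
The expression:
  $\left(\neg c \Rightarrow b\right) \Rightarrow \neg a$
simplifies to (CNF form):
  $\left(\neg a \vee \neg b\right) \wedge \left(\neg a \vee \neg c\right)$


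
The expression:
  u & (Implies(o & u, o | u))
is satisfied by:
  {u: True}


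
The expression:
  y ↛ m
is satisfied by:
  {y: True, m: False}


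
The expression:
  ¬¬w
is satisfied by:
  {w: True}


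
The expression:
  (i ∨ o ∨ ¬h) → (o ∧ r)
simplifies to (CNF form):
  (h ∨ o) ∧ (o ∨ ¬i) ∧ (r ∨ ¬o)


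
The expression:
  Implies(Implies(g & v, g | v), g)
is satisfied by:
  {g: True}


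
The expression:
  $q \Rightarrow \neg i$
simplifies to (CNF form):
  $\neg i \vee \neg q$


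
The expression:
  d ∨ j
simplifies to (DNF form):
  d ∨ j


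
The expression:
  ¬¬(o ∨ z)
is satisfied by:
  {o: True, z: True}
  {o: True, z: False}
  {z: True, o: False}


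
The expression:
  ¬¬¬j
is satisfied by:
  {j: False}


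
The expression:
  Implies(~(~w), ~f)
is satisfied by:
  {w: False, f: False}
  {f: True, w: False}
  {w: True, f: False}


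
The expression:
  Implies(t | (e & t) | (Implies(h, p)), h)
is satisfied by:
  {h: True}


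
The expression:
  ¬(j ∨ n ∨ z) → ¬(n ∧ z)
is always true.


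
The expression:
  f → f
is always true.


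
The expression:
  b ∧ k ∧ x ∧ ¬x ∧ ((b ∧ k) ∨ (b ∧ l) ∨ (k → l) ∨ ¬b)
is never true.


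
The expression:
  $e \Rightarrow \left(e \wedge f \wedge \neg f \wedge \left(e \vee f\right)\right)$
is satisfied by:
  {e: False}


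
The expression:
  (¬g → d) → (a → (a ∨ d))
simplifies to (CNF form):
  True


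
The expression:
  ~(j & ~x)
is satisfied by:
  {x: True, j: False}
  {j: False, x: False}
  {j: True, x: True}


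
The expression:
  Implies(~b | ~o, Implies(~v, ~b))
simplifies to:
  o | v | ~b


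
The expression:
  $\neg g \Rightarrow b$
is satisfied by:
  {b: True, g: True}
  {b: True, g: False}
  {g: True, b: False}


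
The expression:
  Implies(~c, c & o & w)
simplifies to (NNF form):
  c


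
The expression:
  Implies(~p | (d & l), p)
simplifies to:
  p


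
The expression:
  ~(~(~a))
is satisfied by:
  {a: False}


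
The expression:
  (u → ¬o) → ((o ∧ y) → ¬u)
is always true.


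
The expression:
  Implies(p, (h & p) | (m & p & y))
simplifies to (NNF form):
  h | ~p | (m & y)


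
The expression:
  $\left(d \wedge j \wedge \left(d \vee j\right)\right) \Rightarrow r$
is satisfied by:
  {r: True, d: False, j: False}
  {d: False, j: False, r: False}
  {r: True, j: True, d: False}
  {j: True, d: False, r: False}
  {r: True, d: True, j: False}
  {d: True, r: False, j: False}
  {r: True, j: True, d: True}


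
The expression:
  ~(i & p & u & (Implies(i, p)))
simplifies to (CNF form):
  ~i | ~p | ~u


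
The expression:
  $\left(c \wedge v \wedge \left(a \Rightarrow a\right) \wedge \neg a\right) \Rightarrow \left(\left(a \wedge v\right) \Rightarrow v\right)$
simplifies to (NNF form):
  $\text{True}$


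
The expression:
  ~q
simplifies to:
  ~q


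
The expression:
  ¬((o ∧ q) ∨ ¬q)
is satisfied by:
  {q: True, o: False}


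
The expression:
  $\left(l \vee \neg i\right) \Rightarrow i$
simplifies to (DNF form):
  $i$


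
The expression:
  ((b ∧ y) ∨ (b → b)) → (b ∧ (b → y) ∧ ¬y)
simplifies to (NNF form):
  False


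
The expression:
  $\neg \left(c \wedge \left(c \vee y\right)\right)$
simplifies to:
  $\neg c$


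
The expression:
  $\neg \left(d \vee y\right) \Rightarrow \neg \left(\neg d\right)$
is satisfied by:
  {y: True, d: True}
  {y: True, d: False}
  {d: True, y: False}


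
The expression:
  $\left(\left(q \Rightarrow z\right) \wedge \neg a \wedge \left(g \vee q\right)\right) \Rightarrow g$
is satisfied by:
  {a: True, g: True, q: False, z: False}
  {a: True, g: False, q: False, z: False}
  {g: True, a: False, q: False, z: False}
  {a: False, g: False, q: False, z: False}
  {a: True, z: True, g: True, q: False}
  {a: True, z: True, g: False, q: False}
  {z: True, g: True, a: False, q: False}
  {z: True, a: False, g: False, q: False}
  {a: True, q: True, g: True, z: False}
  {a: True, q: True, g: False, z: False}
  {q: True, g: True, a: False, z: False}
  {q: True, a: False, g: False, z: False}
  {z: True, q: True, a: True, g: True}
  {z: True, q: True, a: True, g: False}
  {z: True, q: True, g: True, a: False}


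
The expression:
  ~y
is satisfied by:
  {y: False}


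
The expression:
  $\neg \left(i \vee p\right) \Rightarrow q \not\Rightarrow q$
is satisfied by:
  {i: True, p: True}
  {i: True, p: False}
  {p: True, i: False}


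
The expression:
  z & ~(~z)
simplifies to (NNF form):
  z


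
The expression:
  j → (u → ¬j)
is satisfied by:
  {u: False, j: False}
  {j: True, u: False}
  {u: True, j: False}


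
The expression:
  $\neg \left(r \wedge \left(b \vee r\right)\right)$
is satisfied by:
  {r: False}


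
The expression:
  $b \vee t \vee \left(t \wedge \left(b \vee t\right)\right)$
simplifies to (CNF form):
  $b \vee t$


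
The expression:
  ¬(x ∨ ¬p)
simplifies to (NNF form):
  p ∧ ¬x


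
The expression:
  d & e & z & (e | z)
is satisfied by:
  {z: True, e: True, d: True}


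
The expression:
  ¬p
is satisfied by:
  {p: False}


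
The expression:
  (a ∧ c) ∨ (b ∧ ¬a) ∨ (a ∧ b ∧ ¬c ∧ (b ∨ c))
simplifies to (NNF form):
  b ∨ (a ∧ c)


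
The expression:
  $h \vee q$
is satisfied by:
  {q: True, h: True}
  {q: True, h: False}
  {h: True, q: False}


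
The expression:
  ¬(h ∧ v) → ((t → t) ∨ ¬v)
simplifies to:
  True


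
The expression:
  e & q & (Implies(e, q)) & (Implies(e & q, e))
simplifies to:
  e & q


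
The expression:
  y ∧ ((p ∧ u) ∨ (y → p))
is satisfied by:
  {p: True, y: True}


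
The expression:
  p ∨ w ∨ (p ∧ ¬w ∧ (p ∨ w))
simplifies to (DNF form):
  p ∨ w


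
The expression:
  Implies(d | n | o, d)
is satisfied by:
  {d: True, n: False, o: False}
  {d: True, o: True, n: False}
  {d: True, n: True, o: False}
  {d: True, o: True, n: True}
  {o: False, n: False, d: False}


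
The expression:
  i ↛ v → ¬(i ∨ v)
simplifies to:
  v ∨ ¬i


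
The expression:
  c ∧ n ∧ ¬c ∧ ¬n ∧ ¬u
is never true.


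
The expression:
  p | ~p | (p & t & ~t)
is always true.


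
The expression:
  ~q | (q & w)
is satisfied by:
  {w: True, q: False}
  {q: False, w: False}
  {q: True, w: True}


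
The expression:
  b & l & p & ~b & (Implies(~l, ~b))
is never true.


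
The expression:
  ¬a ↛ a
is always true.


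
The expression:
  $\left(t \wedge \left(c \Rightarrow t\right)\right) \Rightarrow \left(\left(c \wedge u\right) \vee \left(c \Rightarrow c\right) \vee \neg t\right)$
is always true.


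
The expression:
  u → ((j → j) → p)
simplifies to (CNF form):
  p ∨ ¬u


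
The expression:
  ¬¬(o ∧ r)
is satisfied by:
  {r: True, o: True}


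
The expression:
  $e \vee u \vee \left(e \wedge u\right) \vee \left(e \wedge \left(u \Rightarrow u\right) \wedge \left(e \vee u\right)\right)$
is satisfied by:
  {e: True, u: True}
  {e: True, u: False}
  {u: True, e: False}


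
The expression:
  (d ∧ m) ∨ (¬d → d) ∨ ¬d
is always true.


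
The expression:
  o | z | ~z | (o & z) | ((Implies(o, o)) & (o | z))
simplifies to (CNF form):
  True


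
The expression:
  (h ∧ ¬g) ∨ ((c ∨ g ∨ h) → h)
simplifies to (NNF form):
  h ∨ (¬c ∧ ¬g)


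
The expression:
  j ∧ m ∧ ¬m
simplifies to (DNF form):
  False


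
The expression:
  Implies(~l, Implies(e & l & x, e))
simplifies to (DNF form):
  True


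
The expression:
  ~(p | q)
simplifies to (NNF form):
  ~p & ~q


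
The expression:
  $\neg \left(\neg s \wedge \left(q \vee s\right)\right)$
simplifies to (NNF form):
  $s \vee \neg q$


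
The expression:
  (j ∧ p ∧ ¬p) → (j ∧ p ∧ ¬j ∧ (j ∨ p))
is always true.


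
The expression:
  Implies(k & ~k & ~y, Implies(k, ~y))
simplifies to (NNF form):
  True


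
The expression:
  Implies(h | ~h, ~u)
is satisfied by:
  {u: False}


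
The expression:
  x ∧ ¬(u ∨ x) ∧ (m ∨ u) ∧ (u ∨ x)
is never true.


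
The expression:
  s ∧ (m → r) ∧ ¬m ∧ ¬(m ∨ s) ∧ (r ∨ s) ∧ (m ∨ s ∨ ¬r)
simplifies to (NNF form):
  False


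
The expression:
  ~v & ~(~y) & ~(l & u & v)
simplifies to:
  y & ~v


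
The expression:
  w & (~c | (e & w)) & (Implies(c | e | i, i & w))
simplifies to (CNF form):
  w & (e | ~c) & (i | ~e)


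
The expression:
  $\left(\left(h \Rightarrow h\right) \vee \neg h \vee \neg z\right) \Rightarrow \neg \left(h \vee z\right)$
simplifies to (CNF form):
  $\neg h \wedge \neg z$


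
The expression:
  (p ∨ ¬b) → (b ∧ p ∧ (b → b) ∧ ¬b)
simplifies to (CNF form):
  b ∧ ¬p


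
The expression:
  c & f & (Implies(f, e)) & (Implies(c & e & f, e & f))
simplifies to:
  c & e & f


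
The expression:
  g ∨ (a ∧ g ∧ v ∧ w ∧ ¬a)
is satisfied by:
  {g: True}


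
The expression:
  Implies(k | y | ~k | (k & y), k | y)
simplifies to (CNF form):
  k | y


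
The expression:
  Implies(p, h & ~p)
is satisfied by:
  {p: False}


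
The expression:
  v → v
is always true.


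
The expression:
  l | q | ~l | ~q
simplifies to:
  True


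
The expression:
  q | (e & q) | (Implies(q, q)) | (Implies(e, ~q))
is always true.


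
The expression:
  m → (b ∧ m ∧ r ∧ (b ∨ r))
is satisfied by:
  {b: True, r: True, m: False}
  {b: True, r: False, m: False}
  {r: True, b: False, m: False}
  {b: False, r: False, m: False}
  {b: True, m: True, r: True}


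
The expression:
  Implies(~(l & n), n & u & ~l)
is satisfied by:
  {l: True, u: True, n: True}
  {l: True, n: True, u: False}
  {u: True, n: True, l: False}


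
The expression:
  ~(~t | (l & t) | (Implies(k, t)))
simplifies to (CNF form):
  False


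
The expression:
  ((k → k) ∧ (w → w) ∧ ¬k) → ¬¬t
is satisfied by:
  {k: True, t: True}
  {k: True, t: False}
  {t: True, k: False}


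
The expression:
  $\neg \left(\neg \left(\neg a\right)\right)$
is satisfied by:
  {a: False}


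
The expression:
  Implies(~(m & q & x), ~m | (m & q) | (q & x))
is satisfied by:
  {q: True, m: False}
  {m: False, q: False}
  {m: True, q: True}


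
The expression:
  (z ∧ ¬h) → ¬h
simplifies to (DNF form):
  True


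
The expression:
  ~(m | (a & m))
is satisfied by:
  {m: False}


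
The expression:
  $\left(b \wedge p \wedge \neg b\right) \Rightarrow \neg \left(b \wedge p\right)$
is always true.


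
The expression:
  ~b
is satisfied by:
  {b: False}


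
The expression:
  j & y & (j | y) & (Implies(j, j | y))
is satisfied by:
  {j: True, y: True}


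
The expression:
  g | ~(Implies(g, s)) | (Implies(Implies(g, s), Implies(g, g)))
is always true.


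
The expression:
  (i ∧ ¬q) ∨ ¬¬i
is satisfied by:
  {i: True}


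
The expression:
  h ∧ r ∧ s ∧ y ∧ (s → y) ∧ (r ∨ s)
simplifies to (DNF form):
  h ∧ r ∧ s ∧ y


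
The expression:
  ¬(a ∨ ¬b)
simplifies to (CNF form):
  b ∧ ¬a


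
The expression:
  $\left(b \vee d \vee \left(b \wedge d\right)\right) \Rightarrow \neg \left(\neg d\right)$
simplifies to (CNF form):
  $d \vee \neg b$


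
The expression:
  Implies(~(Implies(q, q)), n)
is always true.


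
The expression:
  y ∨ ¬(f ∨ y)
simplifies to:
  y ∨ ¬f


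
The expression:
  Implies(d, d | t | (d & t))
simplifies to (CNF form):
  True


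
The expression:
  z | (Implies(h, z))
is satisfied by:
  {z: True, h: False}
  {h: False, z: False}
  {h: True, z: True}


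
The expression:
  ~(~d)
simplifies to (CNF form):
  d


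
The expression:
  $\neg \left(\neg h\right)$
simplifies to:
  $h$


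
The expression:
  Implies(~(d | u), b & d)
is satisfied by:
  {d: True, u: True}
  {d: True, u: False}
  {u: True, d: False}


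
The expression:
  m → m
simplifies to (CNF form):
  True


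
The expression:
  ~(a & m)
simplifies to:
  ~a | ~m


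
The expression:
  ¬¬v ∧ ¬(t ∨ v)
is never true.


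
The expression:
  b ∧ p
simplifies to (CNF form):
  b ∧ p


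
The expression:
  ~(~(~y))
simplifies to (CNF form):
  ~y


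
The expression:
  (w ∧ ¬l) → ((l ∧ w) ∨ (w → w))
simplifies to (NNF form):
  True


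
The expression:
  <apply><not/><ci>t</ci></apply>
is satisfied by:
  {t: False}


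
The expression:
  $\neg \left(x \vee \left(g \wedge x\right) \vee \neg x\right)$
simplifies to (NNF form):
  $\text{False}$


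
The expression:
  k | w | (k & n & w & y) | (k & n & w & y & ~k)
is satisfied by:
  {k: True, w: True}
  {k: True, w: False}
  {w: True, k: False}


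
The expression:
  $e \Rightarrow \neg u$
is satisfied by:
  {u: False, e: False}
  {e: True, u: False}
  {u: True, e: False}


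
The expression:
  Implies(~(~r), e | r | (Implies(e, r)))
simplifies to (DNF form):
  True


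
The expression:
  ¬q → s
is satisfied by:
  {q: True, s: True}
  {q: True, s: False}
  {s: True, q: False}


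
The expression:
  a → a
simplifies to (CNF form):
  True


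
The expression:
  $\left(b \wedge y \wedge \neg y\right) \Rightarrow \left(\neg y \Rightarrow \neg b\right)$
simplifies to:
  $\text{True}$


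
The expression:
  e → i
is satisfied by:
  {i: True, e: False}
  {e: False, i: False}
  {e: True, i: True}


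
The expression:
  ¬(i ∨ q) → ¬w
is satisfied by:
  {i: True, q: True, w: False}
  {i: True, w: False, q: False}
  {q: True, w: False, i: False}
  {q: False, w: False, i: False}
  {i: True, q: True, w: True}
  {i: True, w: True, q: False}
  {q: True, w: True, i: False}


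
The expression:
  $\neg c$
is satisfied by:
  {c: False}


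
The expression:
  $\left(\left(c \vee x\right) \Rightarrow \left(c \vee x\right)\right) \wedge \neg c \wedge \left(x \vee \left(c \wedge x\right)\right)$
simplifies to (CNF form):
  $x \wedge \neg c$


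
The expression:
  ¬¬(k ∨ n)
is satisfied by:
  {n: True, k: True}
  {n: True, k: False}
  {k: True, n: False}


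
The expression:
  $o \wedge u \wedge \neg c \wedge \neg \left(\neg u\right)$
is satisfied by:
  {u: True, o: True, c: False}


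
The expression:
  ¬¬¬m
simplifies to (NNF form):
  ¬m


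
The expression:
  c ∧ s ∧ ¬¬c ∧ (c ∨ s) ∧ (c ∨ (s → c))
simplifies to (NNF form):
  c ∧ s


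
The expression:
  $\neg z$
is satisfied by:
  {z: False}


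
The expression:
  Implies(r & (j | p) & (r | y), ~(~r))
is always true.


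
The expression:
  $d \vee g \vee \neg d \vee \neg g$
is always true.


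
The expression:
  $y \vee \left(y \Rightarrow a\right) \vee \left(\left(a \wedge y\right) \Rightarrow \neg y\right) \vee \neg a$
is always true.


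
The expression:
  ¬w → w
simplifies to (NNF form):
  w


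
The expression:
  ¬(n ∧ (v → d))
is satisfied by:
  {v: True, d: False, n: False}
  {d: False, n: False, v: False}
  {v: True, d: True, n: False}
  {d: True, v: False, n: False}
  {n: True, v: True, d: False}


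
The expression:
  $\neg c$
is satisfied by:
  {c: False}


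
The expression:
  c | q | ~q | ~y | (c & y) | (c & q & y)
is always true.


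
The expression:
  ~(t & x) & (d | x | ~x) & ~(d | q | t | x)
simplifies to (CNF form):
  ~d & ~q & ~t & ~x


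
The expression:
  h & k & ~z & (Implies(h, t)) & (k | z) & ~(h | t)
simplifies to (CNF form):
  False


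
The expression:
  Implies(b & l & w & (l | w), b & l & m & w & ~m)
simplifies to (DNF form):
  ~b | ~l | ~w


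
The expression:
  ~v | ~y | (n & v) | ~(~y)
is always true.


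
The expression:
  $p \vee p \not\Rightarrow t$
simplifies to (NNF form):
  $p$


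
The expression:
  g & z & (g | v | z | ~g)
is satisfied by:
  {z: True, g: True}


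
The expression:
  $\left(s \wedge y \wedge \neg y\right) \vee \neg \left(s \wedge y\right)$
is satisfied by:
  {s: False, y: False}
  {y: True, s: False}
  {s: True, y: False}


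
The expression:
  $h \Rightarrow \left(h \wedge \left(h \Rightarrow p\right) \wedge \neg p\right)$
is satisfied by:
  {h: False}


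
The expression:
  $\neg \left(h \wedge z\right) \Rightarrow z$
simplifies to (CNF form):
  $z$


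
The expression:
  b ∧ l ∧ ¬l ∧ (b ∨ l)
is never true.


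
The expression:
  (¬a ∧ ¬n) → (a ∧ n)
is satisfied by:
  {n: True, a: True}
  {n: True, a: False}
  {a: True, n: False}


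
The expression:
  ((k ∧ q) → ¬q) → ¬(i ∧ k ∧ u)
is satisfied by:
  {q: True, u: False, k: False, i: False}
  {q: False, u: False, k: False, i: False}
  {i: True, q: True, u: False, k: False}
  {i: True, q: False, u: False, k: False}
  {q: True, k: True, i: False, u: False}
  {k: True, i: False, u: False, q: False}
  {i: True, k: True, q: True, u: False}
  {i: True, k: True, q: False, u: False}
  {q: True, u: True, i: False, k: False}
  {u: True, i: False, k: False, q: False}
  {q: True, i: True, u: True, k: False}
  {i: True, u: True, q: False, k: False}
  {q: True, k: True, u: True, i: False}
  {k: True, u: True, i: False, q: False}
  {i: True, k: True, u: True, q: True}


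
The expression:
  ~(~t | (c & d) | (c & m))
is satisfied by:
  {t: True, m: False, c: False, d: False}
  {d: True, t: True, m: False, c: False}
  {t: True, m: True, d: False, c: False}
  {d: True, t: True, m: True, c: False}
  {c: True, t: True, d: False, m: False}


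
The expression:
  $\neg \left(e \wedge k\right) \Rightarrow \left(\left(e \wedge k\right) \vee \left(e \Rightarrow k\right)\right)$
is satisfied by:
  {k: True, e: False}
  {e: False, k: False}
  {e: True, k: True}


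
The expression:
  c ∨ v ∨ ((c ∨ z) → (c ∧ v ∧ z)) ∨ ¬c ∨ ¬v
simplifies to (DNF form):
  True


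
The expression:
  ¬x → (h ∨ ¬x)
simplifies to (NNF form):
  True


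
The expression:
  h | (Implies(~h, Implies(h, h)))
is always true.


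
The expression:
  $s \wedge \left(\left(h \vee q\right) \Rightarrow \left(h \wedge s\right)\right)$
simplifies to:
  $s \wedge \left(h \vee \neg q\right)$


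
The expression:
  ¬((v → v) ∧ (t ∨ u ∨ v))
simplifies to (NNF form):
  ¬t ∧ ¬u ∧ ¬v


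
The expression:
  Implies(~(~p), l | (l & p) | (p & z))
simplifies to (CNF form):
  l | z | ~p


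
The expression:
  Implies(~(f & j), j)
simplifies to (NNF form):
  j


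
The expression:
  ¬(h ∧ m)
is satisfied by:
  {h: False, m: False}
  {m: True, h: False}
  {h: True, m: False}


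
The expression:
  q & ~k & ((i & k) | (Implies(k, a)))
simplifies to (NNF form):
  q & ~k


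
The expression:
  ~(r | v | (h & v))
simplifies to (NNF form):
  ~r & ~v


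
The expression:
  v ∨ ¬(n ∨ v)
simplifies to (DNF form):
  v ∨ ¬n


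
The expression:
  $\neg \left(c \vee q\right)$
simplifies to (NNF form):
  $\neg c \wedge \neg q$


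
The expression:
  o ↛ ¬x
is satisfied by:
  {x: True, o: True}


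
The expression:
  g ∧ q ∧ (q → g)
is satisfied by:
  {g: True, q: True}


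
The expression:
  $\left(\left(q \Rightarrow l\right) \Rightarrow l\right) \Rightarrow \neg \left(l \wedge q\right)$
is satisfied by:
  {l: False, q: False}
  {q: True, l: False}
  {l: True, q: False}


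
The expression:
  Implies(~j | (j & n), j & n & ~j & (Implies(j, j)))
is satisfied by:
  {j: True, n: False}


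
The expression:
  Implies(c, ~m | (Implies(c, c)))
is always true.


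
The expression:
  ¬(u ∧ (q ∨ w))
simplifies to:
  (¬q ∧ ¬w) ∨ ¬u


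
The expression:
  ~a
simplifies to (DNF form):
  ~a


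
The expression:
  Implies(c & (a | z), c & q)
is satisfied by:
  {q: True, a: False, c: False, z: False}
  {q: True, z: True, a: False, c: False}
  {q: True, a: True, c: False, z: False}
  {q: True, z: True, a: True, c: False}
  {z: False, a: False, c: False, q: False}
  {z: True, a: False, c: False, q: False}
  {a: True, z: False, c: False, q: False}
  {z: True, a: True, c: False, q: False}
  {c: True, q: True, z: False, a: False}
  {z: True, c: True, q: True, a: False}
  {c: True, q: True, a: True, z: False}
  {z: True, c: True, q: True, a: True}
  {c: True, q: False, a: False, z: False}


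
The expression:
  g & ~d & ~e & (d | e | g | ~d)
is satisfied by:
  {g: True, d: False, e: False}


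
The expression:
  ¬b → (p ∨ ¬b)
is always true.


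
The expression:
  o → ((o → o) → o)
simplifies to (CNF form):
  True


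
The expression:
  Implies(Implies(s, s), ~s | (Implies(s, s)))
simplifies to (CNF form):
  True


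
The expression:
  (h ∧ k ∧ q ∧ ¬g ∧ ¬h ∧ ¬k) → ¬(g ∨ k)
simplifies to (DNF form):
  True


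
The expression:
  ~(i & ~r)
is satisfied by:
  {r: True, i: False}
  {i: False, r: False}
  {i: True, r: True}


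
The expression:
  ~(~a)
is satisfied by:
  {a: True}


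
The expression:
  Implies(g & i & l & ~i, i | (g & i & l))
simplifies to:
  True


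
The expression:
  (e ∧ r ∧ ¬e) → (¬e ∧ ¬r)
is always true.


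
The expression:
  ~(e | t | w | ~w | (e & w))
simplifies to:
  False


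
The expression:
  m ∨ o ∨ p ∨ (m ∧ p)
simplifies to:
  m ∨ o ∨ p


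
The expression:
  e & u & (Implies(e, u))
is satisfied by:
  {e: True, u: True}


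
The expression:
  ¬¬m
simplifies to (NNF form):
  m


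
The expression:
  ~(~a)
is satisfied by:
  {a: True}


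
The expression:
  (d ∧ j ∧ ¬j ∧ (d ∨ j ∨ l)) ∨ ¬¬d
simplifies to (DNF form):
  d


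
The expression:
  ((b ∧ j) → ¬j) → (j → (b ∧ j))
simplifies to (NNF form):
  b ∨ ¬j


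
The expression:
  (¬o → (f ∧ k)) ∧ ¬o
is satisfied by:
  {f: True, k: True, o: False}


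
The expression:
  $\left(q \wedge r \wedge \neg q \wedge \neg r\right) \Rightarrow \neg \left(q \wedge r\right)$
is always true.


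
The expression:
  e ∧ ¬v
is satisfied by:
  {e: True, v: False}


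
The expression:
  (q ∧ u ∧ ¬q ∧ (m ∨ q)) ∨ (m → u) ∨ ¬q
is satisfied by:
  {u: True, m: False, q: False}
  {m: False, q: False, u: False}
  {u: True, q: True, m: False}
  {q: True, m: False, u: False}
  {u: True, m: True, q: False}
  {m: True, u: False, q: False}
  {u: True, q: True, m: True}


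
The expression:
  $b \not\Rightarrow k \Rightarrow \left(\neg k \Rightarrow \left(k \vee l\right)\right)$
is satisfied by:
  {k: True, l: True, b: False}
  {k: True, l: False, b: False}
  {l: True, k: False, b: False}
  {k: False, l: False, b: False}
  {b: True, k: True, l: True}
  {b: True, k: True, l: False}
  {b: True, l: True, k: False}


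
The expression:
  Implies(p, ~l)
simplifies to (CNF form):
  ~l | ~p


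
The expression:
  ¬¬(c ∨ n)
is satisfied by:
  {n: True, c: True}
  {n: True, c: False}
  {c: True, n: False}


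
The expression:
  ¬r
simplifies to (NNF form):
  ¬r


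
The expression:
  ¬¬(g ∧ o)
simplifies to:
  g ∧ o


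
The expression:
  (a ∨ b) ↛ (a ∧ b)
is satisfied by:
  {a: True, b: False}
  {b: True, a: False}


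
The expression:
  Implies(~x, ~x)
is always true.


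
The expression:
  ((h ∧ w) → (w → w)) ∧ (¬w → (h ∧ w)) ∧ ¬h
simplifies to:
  w ∧ ¬h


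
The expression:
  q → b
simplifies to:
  b ∨ ¬q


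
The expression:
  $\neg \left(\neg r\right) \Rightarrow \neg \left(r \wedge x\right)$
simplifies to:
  $\neg r \vee \neg x$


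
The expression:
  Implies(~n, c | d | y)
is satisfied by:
  {n: True, y: True, d: True, c: True}
  {n: True, y: True, d: True, c: False}
  {n: True, y: True, c: True, d: False}
  {n: True, y: True, c: False, d: False}
  {n: True, d: True, c: True, y: False}
  {n: True, d: True, c: False, y: False}
  {n: True, d: False, c: True, y: False}
  {n: True, d: False, c: False, y: False}
  {y: True, d: True, c: True, n: False}
  {y: True, d: True, c: False, n: False}
  {y: True, c: True, d: False, n: False}
  {y: True, c: False, d: False, n: False}
  {d: True, c: True, y: False, n: False}
  {d: True, y: False, c: False, n: False}
  {c: True, y: False, d: False, n: False}


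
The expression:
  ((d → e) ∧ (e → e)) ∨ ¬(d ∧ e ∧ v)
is always true.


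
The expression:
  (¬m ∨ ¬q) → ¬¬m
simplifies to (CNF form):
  m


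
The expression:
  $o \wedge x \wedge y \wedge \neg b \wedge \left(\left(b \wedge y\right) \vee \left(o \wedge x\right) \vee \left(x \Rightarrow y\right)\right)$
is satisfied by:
  {o: True, x: True, y: True, b: False}


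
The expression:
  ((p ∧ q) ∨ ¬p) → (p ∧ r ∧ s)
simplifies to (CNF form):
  p ∧ (r ∨ ¬q) ∧ (s ∨ ¬q)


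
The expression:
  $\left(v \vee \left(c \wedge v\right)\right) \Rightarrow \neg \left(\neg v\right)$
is always true.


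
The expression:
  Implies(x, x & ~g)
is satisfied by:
  {g: False, x: False}
  {x: True, g: False}
  {g: True, x: False}


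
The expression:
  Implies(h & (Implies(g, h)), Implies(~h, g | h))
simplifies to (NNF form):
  True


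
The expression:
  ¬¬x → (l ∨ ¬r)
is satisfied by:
  {l: True, x: False, r: False}
  {l: False, x: False, r: False}
  {r: True, l: True, x: False}
  {r: True, l: False, x: False}
  {x: True, l: True, r: False}
  {x: True, l: False, r: False}
  {x: True, r: True, l: True}


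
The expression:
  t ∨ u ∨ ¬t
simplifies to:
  True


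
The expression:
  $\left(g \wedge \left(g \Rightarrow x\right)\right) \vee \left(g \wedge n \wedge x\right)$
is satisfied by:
  {x: True, g: True}


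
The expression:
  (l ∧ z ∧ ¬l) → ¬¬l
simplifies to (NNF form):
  True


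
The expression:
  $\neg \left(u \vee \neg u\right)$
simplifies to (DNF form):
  $\text{False}$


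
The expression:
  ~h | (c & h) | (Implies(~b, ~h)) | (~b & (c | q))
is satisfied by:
  {b: True, q: True, c: True, h: False}
  {b: True, q: True, h: False, c: False}
  {b: True, c: True, h: False, q: False}
  {b: True, h: False, c: False, q: False}
  {q: True, c: True, h: False, b: False}
  {q: True, h: False, c: False, b: False}
  {c: True, q: False, h: False, b: False}
  {q: False, h: False, c: False, b: False}
  {q: True, b: True, h: True, c: True}
  {q: True, b: True, h: True, c: False}
  {b: True, h: True, c: True, q: False}
  {b: True, h: True, q: False, c: False}
  {c: True, h: True, q: True, b: False}
  {h: True, q: True, b: False, c: False}
  {h: True, c: True, b: False, q: False}


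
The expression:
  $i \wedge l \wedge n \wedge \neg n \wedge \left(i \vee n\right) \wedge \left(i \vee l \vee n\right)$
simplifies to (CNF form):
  $\text{False}$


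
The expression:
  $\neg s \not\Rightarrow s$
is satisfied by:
  {s: False}


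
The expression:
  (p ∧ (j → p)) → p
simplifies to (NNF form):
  True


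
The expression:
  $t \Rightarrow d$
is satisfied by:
  {d: True, t: False}
  {t: False, d: False}
  {t: True, d: True}


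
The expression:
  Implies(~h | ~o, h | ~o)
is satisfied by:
  {h: True, o: False}
  {o: False, h: False}
  {o: True, h: True}


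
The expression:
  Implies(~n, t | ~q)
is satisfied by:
  {n: True, t: True, q: False}
  {n: True, q: False, t: False}
  {t: True, q: False, n: False}
  {t: False, q: False, n: False}
  {n: True, t: True, q: True}
  {n: True, q: True, t: False}
  {t: True, q: True, n: False}


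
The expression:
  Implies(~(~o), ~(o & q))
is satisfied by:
  {o: False, q: False}
  {q: True, o: False}
  {o: True, q: False}


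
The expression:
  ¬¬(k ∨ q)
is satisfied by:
  {k: True, q: True}
  {k: True, q: False}
  {q: True, k: False}


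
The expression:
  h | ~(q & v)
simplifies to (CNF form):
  h | ~q | ~v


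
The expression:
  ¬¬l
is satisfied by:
  {l: True}


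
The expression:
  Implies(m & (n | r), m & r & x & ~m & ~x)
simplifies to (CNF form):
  (~m | ~n) & (~m | ~r)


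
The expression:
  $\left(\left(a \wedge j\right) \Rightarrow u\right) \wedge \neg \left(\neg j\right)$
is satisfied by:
  {u: True, j: True, a: False}
  {j: True, a: False, u: False}
  {a: True, u: True, j: True}


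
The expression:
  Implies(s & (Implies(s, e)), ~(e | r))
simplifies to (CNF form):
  ~e | ~s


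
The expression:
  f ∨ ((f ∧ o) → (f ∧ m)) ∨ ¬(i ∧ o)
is always true.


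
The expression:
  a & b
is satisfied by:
  {a: True, b: True}


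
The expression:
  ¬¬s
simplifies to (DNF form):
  s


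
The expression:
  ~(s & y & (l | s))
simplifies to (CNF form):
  ~s | ~y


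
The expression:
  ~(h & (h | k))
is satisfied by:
  {h: False}


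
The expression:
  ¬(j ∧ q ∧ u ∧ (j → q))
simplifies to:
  ¬j ∨ ¬q ∨ ¬u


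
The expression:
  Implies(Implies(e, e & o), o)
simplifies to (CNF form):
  e | o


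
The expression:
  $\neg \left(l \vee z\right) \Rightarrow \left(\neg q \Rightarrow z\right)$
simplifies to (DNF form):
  $l \vee q \vee z$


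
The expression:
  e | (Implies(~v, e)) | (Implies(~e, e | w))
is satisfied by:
  {v: True, w: True, e: True}
  {v: True, w: True, e: False}
  {v: True, e: True, w: False}
  {v: True, e: False, w: False}
  {w: True, e: True, v: False}
  {w: True, e: False, v: False}
  {e: True, w: False, v: False}


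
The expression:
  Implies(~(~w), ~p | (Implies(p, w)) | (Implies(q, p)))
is always true.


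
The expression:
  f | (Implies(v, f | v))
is always true.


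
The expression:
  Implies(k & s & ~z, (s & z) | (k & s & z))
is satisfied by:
  {z: True, s: False, k: False}
  {s: False, k: False, z: False}
  {z: True, k: True, s: False}
  {k: True, s: False, z: False}
  {z: True, s: True, k: False}
  {s: True, z: False, k: False}
  {z: True, k: True, s: True}


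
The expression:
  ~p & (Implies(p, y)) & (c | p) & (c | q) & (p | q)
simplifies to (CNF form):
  c & q & ~p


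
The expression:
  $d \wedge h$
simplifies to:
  $d \wedge h$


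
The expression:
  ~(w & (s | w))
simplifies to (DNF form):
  ~w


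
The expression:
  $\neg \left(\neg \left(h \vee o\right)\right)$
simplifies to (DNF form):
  $h \vee o$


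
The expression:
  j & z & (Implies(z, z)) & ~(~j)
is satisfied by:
  {z: True, j: True}


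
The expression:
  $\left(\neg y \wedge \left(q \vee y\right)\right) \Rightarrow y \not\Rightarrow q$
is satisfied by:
  {y: True, q: False}
  {q: False, y: False}
  {q: True, y: True}


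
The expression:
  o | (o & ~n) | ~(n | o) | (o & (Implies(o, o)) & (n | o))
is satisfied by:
  {o: True, n: False}
  {n: False, o: False}
  {n: True, o: True}


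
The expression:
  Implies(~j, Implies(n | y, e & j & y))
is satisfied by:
  {j: True, n: False, y: False}
  {y: True, j: True, n: False}
  {j: True, n: True, y: False}
  {y: True, j: True, n: True}
  {y: False, n: False, j: False}


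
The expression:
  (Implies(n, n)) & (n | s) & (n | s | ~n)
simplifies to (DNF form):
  n | s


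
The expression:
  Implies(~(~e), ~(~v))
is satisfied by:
  {v: True, e: False}
  {e: False, v: False}
  {e: True, v: True}


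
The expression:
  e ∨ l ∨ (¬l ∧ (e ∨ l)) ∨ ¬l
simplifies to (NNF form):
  True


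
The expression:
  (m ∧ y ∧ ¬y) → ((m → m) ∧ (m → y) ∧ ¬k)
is always true.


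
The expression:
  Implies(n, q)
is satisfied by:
  {q: True, n: False}
  {n: False, q: False}
  {n: True, q: True}


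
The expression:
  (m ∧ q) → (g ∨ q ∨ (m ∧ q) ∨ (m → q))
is always true.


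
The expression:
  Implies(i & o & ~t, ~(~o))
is always true.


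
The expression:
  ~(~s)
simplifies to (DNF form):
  s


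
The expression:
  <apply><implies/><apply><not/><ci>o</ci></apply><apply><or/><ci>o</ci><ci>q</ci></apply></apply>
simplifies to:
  <apply><or/><ci>o</ci><ci>q</ci></apply>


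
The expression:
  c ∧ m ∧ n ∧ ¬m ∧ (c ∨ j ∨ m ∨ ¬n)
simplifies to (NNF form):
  False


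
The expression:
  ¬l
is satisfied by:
  {l: False}


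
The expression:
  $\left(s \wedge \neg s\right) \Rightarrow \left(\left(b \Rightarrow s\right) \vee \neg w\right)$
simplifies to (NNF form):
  $\text{True}$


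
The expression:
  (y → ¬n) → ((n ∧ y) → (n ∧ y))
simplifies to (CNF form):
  True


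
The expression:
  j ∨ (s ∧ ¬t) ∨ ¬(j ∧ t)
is always true.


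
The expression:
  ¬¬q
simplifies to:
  q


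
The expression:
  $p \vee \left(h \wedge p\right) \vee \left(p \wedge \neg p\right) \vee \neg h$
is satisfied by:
  {p: True, h: False}
  {h: False, p: False}
  {h: True, p: True}


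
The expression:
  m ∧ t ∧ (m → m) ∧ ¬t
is never true.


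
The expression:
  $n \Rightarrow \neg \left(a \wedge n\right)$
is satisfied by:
  {n: False, a: False}
  {a: True, n: False}
  {n: True, a: False}


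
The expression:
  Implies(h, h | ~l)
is always true.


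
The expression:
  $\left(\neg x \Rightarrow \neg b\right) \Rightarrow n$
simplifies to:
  $n \vee \left(b \wedge \neg x\right)$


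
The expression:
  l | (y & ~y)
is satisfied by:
  {l: True}


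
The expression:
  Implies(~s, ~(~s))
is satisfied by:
  {s: True}


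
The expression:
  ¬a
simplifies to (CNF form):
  ¬a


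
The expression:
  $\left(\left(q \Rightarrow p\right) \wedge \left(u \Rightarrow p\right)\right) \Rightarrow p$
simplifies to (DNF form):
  $p \vee q \vee u$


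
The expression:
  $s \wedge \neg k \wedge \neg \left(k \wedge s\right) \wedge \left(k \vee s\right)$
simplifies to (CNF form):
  $s \wedge \neg k$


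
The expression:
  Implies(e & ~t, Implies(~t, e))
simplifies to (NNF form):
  True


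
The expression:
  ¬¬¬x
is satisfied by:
  {x: False}


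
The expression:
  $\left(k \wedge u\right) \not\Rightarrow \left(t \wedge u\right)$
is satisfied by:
  {u: True, k: True, t: False}


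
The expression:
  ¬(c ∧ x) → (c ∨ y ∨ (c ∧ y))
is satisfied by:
  {y: True, c: True}
  {y: True, c: False}
  {c: True, y: False}


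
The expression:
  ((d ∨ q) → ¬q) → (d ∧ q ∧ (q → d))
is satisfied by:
  {q: True}


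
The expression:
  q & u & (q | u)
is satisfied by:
  {u: True, q: True}


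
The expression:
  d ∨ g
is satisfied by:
  {d: True, g: True}
  {d: True, g: False}
  {g: True, d: False}


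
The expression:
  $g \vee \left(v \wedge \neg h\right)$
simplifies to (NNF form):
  $g \vee \left(v \wedge \neg h\right)$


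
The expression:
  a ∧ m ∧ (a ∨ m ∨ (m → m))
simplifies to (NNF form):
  a ∧ m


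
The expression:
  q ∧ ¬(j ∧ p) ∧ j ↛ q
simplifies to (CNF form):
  False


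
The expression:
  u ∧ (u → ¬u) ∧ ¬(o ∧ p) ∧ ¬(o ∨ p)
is never true.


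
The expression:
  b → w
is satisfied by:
  {w: True, b: False}
  {b: False, w: False}
  {b: True, w: True}


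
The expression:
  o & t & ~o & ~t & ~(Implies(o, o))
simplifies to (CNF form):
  False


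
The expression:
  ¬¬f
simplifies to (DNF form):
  f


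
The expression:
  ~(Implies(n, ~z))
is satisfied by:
  {z: True, n: True}


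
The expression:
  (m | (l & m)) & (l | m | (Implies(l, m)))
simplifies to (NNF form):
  m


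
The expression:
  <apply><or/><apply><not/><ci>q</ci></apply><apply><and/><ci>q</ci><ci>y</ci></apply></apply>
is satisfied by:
  {y: True, q: False}
  {q: False, y: False}
  {q: True, y: True}


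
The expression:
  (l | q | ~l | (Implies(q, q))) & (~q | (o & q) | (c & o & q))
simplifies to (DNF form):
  o | ~q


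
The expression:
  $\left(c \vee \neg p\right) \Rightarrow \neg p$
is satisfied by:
  {p: False, c: False}
  {c: True, p: False}
  {p: True, c: False}


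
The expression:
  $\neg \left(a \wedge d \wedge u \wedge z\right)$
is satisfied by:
  {u: False, z: False, d: False, a: False}
  {a: True, u: False, z: False, d: False}
  {d: True, u: False, z: False, a: False}
  {a: True, d: True, u: False, z: False}
  {z: True, a: False, u: False, d: False}
  {a: True, z: True, u: False, d: False}
  {d: True, z: True, a: False, u: False}
  {a: True, d: True, z: True, u: False}
  {u: True, d: False, z: False, a: False}
  {a: True, u: True, d: False, z: False}
  {d: True, u: True, a: False, z: False}
  {a: True, d: True, u: True, z: False}
  {z: True, u: True, d: False, a: False}
  {a: True, z: True, u: True, d: False}
  {d: True, z: True, u: True, a: False}
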